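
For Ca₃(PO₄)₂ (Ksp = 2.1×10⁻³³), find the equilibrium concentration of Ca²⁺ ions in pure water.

Ca₃(PO₄)₂(s) ⇌ 3 Ca²⁺(aq) + 2 PO₄³⁻(aq)
For each mole of Ca₃(PO₄)₂ that dissolves per liter, [Ca²⁺] = 3s and [PO₄³⁻] = 2s; let s denote this solubility.
Ksp = [Ca²⁺]^3[PO₄³⁻]^2 = (3s)^3 · (2s)^2 = 108s^5 = 2.1×10⁻³³
s = 1.1×10⁻⁷ mol L⁻¹
[Ca²⁺] = 3s = 3.4×10⁻⁷ mol L⁻¹

3.4×10⁻⁷ M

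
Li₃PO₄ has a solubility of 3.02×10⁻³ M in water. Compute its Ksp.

Li₃PO₄(s) ⇌ 3 Li⁺(aq) + PO₄³⁻(aq)
With molar solubility s: [Li⁺] = 3s, [PO₄³⁻] = s.
Ksp = [Li⁺]^3[PO₄³⁻] = (3s)^3 · s = 27s^4
Ksp = 27 × (3.02×10⁻³)^4 = 2.25×10⁻⁹

Ksp = 2.25×10⁻⁹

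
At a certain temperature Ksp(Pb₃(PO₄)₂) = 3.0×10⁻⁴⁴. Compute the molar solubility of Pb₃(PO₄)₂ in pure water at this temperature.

7.7×10⁻¹⁰ M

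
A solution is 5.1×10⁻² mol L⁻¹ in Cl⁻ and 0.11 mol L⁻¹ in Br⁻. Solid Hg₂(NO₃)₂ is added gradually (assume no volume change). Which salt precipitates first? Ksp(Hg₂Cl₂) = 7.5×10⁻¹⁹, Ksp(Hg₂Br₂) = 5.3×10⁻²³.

Hg₂Br₂

A salt starts to precipitate once the ion product Q reaches its Ksp.
For Hg₂Cl₂: [Hg₂²⁺] = (Ksp/[Cl⁻]^2) = 2.9×10⁻¹⁶ mol L⁻¹
For Hg₂Br₂: [Hg₂²⁺] = (Ksp/[Br⁻]^2) = 4.4×10⁻²¹ mol L⁻¹
Since Hg₂Br₂ needs less Hg₂²⁺ to reach saturation, it precipitates first.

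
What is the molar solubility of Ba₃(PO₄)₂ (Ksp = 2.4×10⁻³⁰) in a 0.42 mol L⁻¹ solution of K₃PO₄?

Ba₃(PO₄)₂(s) ⇌ 3 Ba²⁺(aq) + 2 PO₄³⁻(aq)
PO₄³⁻ is already present at 0.42 mol L⁻¹. If s mol/L of Ba₃(PO₄)₂ dissolves, [Ba²⁺] = 3s while [PO₄³⁻] ≈ 0.42 mol L⁻¹.
Ksp = [Ba²⁺]^3[PO₄³⁻]^2 = (3s)^3(0.42)^2
(3s)^3 = 2.4×10⁻³⁰ / (0.42)^2 = 1.4×10⁻²⁹
s = 8.0×10⁻¹¹ mol L⁻¹

8.0×10⁻¹¹ M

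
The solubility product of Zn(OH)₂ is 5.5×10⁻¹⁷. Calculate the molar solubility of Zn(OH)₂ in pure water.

Zn(OH)₂(s) ⇌ Zn²⁺(aq) + 2 OH⁻(aq)
If s mol/L of Zn(OH)₂ dissolves, [Zn²⁺] = s and [OH⁻] = 2s.
Ksp = [Zn²⁺][OH⁻]^2 = s · (2s)^2 = 4s^3
4s^3 = 5.5×10⁻¹⁷  ⇒  s^3 = 1.4×10⁻¹⁷
s = (1.4×10⁻¹⁷)^(1/3) = 2.4×10⁻⁶ mol/L

2.4×10⁻⁶ M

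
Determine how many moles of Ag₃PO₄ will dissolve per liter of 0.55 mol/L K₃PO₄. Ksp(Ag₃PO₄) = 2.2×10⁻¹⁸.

Ag₃PO₄(s) ⇌ 3 Ag⁺(aq) + PO₄³⁻(aq)
With PO₄³⁻ already at 0.55 mol/L and s small, take [PO₄³⁻] ≈ 0.55 mol/L and [Ag⁺] = 3s.
Ksp = [Ag⁺]^3[PO₄³⁻] = (3s)^3(0.55)
(3s)^3 = 2.2×10⁻¹⁸ / (0.55) = 4.0×10⁻¹⁸
s = 5.3×10⁻⁷ mol/L

5.3×10⁻⁷ M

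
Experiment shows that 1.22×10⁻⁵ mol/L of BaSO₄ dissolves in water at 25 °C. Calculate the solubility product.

BaSO₄(s) ⇌ Ba²⁺(aq) + SO₄²⁻(aq)
With molar solubility s: [Ba²⁺] = s, [SO₄²⁻] = s.
Ksp = [Ba²⁺][SO₄²⁻] = s · s = s^2
Ksp = (1.22×10⁻⁵)^2 = 1.49×10⁻¹⁰

Ksp = 1.49×10⁻¹⁰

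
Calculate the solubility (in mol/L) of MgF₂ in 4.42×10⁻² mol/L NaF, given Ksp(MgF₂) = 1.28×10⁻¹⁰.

6.55×10⁻⁸ M

MgF₂(s) ⇌ Mg²⁺(aq) + 2 F⁻(aq)
F⁻ is already present at 4.42×10⁻² mol/L. If s mol/L of MgF₂ dissolves, [Mg²⁺] = s while [F⁻] ≈ 4.42×10⁻² mol/L.
Ksp = [Mg²⁺][F⁻]^2 = s(4.42×10⁻²)^2
s = 1.28×10⁻¹⁰ / (4.42×10⁻²)^2 = 6.55×10⁻⁸
s = 6.55×10⁻⁸ mol/L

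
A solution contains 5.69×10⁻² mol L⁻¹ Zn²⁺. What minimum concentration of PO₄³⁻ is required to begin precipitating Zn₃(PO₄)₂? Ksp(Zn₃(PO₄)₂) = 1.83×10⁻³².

9.97×10⁻¹⁵ M

Precipitation begins when Q = Ksp.
Zn₃(PO₄)₂(s) ⇌ 3 Zn²⁺(aq) + 2 PO₄³⁻(aq)
Ksp = [Zn²⁺]^3[PO₄³⁻]^2 = [PO₄³⁻]^2(5.69×10⁻²)^3
[PO₄³⁻]^2 = 1.83×10⁻³² / (5.69×10⁻²)^3 = 9.93×10⁻²⁹
[PO₄³⁻] = 9.97×10⁻¹⁵ mol L⁻¹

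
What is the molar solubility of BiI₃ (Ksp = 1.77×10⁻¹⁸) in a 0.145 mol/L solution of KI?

BiI₃(s) ⇌ Bi³⁺(aq) + 3 I⁻(aq)
With I⁻ already at 0.145 mol/L and s small, take [I⁻] ≈ 0.145 mol/L and [Bi³⁺] = s.
Ksp = [Bi³⁺][I⁻]^3 = s(0.145)^3
s = 1.77×10⁻¹⁸ / (0.145)^3 = 5.81×10⁻¹⁶
s = 5.81×10⁻¹⁶ mol/L

5.81×10⁻¹⁶ M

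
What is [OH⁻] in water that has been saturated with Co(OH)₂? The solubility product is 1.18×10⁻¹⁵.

Co(OH)₂(s) ⇌ Co²⁺(aq) + 2 OH⁻(aq)
If s mol/L of Co(OH)₂ dissolves, [Co²⁺] = s and [OH⁻] = 2s.
Ksp = [Co²⁺][OH⁻]^2 = s · (2s)^2 = 4s^3 = 1.18×10⁻¹⁵
s = 6.66×10⁻⁶ M
[OH⁻] = 2s = 1.33×10⁻⁵ M

1.33×10⁻⁵ M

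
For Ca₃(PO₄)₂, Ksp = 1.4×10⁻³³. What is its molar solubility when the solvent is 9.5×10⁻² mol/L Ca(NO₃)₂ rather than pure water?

6.4×10⁻¹⁶ M

Ca₃(PO₄)₂(s) ⇌ 3 Ca²⁺(aq) + 2 PO₄³⁻(aq)
The solution already contains Ca²⁺ at 9.5×10⁻² mol/L. Let s be the molar solubility of Ca₃(PO₄)₂.
[Ca²⁺] ≈ 9.5×10⁻² mol/L (common ion dominates); [PO₄³⁻] = 2s.
Ksp = [Ca²⁺]^3[PO₄³⁻]^2 = (9.5×10⁻²)^3(2s)^2
(2s)^2 = 1.4×10⁻³³ / (9.5×10⁻²)^3 = 1.6×10⁻³⁰
s = 6.4×10⁻¹⁶ mol/L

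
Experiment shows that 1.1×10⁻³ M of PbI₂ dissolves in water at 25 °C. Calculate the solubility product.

PbI₂(s) ⇌ Pb²⁺(aq) + 2 I⁻(aq)
With molar solubility s: [Pb²⁺] = s, [I⁻] = 2s.
Ksp = [Pb²⁺][I⁻]^2 = s · (2s)^2 = 4s^3
Ksp = 4 × (1.1×10⁻³)^3 = 5.3×10⁻⁹

Ksp = 5.3×10⁻⁹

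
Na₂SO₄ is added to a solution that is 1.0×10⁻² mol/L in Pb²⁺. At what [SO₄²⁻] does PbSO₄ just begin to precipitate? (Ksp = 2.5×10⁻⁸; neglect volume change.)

2.5×10⁻⁶ M

Each salt precipitates once Q = Ksp for that salt.
PbSO₄(s) ⇌ Pb²⁺(aq) + SO₄²⁻(aq)
Ksp = [Pb²⁺][SO₄²⁻] = [SO₄²⁻](1.0×10⁻²)
[SO₄²⁻] = 2.5×10⁻⁸ / (1.0×10⁻²) = 2.5×10⁻⁶
[SO₄²⁻] = 2.5×10⁻⁶ mol/L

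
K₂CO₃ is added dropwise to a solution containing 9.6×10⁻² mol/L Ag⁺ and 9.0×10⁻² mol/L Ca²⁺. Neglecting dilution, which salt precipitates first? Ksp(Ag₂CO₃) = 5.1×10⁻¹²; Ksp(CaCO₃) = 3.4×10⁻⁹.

Precipitation begins when Q = Ksp.
For Ag₂CO₃: [CO₃²⁻] = (Ksp/[Ag⁺]^2) = 5.5×10⁻¹⁰ mol/L
For CaCO₃: [CO₃²⁻] = (Ksp/[Ca²⁺]) = 3.8×10⁻⁸ mol/L
Ag₂CO₃ requires the lower [CO₃²⁻], so it precipitates first.

Ag₂CO₃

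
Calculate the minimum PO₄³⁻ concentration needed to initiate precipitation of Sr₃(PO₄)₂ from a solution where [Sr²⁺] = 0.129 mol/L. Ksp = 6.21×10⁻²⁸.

5.38×10⁻¹³ M

The threshold for precipitation is Q = Ksp.
Sr₃(PO₄)₂(s) ⇌ 3 Sr²⁺(aq) + 2 PO₄³⁻(aq)
Ksp = [Sr²⁺]^3[PO₄³⁻]^2 = [PO₄³⁻]^2(0.129)^3
[PO₄³⁻]^2 = 6.21×10⁻²⁸ / (0.129)^3 = 2.89×10⁻²⁵
[PO₄³⁻] = 5.38×10⁻¹³ mol/L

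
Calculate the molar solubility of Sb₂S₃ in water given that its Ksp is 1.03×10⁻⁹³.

9.91×10⁻²⁰ M

Sb₂S₃(s) ⇌ 2 Sb³⁺(aq) + 3 S²⁻(aq)
If s mol/L of Sb₂S₃ dissolves, [Sb³⁺] = 2s and [S²⁻] = 3s.
Ksp = [Sb³⁺]^2[S²⁻]^3 = (2s)^2 · (3s)^3 = 108s^5
108s^5 = 1.03×10⁻⁹³  ⇒  s^5 = 9.54×10⁻⁹⁶
s = (9.54×10⁻⁹⁶)^(1/5) = 9.91×10⁻²⁰ M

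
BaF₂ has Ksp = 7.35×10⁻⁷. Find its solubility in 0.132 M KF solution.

4.22×10⁻⁵ M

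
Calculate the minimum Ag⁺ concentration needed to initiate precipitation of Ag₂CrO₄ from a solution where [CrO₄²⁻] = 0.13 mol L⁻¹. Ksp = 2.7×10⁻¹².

4.6×10⁻⁶ M

Precipitation begins when Q = Ksp.
Ag₂CrO₄(s) ⇌ 2 Ag⁺(aq) + CrO₄²⁻(aq)
Ksp = [Ag⁺]^2[CrO₄²⁻] = [Ag⁺]^2(0.13)
[Ag⁺]^2 = 2.7×10⁻¹² / (0.13) = 2.1×10⁻¹¹
[Ag⁺] = 4.6×10⁻⁶ mol L⁻¹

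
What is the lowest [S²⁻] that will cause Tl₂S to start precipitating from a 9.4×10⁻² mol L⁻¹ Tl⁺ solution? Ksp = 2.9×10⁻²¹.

Precipitation begins when Q = Ksp.
Tl₂S(s) ⇌ 2 Tl⁺(aq) + S²⁻(aq)
Ksp = [Tl⁺]^2[S²⁻] = [S²⁻](9.4×10⁻²)^2
[S²⁻] = 2.9×10⁻²¹ / (9.4×10⁻²)^2 = 3.3×10⁻¹⁹
[S²⁻] = 3.3×10⁻¹⁹ mol L⁻¹

3.3×10⁻¹⁹ M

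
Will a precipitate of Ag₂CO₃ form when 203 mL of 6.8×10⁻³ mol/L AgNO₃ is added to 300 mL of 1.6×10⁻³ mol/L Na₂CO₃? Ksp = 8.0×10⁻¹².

Yes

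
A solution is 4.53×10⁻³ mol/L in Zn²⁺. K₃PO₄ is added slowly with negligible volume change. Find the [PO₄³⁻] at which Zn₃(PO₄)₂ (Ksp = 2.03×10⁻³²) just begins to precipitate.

Precipitation of each salt begins when its ion product equals Ksp.
Zn₃(PO₄)₂(s) ⇌ 3 Zn²⁺(aq) + 2 PO₄³⁻(aq)
Ksp = [Zn²⁺]^3[PO₄³⁻]^2 = [PO₄³⁻]^2(4.53×10⁻³)^3
[PO₄³⁻]^2 = 2.03×10⁻³² / (4.53×10⁻³)^3 = 2.18×10⁻²⁵
[PO₄³⁻] = 4.67×10⁻¹³ mol/L

4.67×10⁻¹³ M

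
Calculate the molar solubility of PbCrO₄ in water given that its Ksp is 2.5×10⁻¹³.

5.0×10⁻⁷ M

PbCrO₄(s) ⇌ Pb²⁺(aq) + CrO₄²⁻(aq)
Call the molar solubility s, so that [Pb²⁺] = s and [CrO₄²⁻] = s.
Ksp = [Pb²⁺][CrO₄²⁻] = s · s = s^2
s^2 = 2.5×10⁻¹³
s = (2.5×10⁻¹³)^(1/2) = 5.0×10⁻⁷ mol/L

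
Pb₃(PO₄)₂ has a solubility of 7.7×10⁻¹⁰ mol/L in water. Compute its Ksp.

Pb₃(PO₄)₂(s) ⇌ 3 Pb²⁺(aq) + 2 PO₄³⁻(aq)
Let s be the molar solubility. Then [Pb²⁺] = 3s and [PO₄³⁻] = 2s.
Ksp = [Pb²⁺]^3[PO₄³⁻]^2 = (3s)^3 · (2s)^2 = 108s^5
Ksp = 108 × (7.7×10⁻¹⁰)^5 = 2.9×10⁻⁴⁴

Ksp = 2.9×10⁻⁴⁴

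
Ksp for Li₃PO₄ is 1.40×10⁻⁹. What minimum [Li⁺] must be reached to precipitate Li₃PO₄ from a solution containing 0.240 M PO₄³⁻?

1.80×10⁻³ M

Precipitation begins when Q = Ksp.
Li₃PO₄(s) ⇌ 3 Li⁺(aq) + PO₄³⁻(aq)
Ksp = [Li⁺]^3[PO₄³⁻] = [Li⁺]^3(0.240)
[Li⁺]^3 = 1.40×10⁻⁹ / (0.240) = 5.83×10⁻⁹
[Li⁺] = 1.80×10⁻³ M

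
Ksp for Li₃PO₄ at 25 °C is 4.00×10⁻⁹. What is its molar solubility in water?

Li₃PO₄(s) ⇌ 3 Li⁺(aq) + PO₄³⁻(aq)
With molar solubility s: [Li⁺] = 3s, [PO₄³⁻] = s.
Ksp = [Li⁺]^3[PO₄³⁻] = (3s)^3 · s = 27s^4
27s^4 = 4.00×10⁻⁹  ⇒  s^4 = 1.48×10⁻¹⁰
Taking the 4th root, s = 3.49×10⁻³ mol L⁻¹.

3.49×10⁻³ M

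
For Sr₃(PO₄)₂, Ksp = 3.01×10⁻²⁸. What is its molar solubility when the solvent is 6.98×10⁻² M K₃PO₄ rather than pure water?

Sr₃(PO₄)₂(s) ⇌ 3 Sr²⁺(aq) + 2 PO₄³⁻(aq)
The solution already contains PO₄³⁻ at 6.98×10⁻² M. Let s be the molar solubility of Sr₃(PO₄)₂.
[PO₄³⁻] ≈ 6.98×10⁻² M (common ion dominates); [Sr²⁺] = 3s.
Ksp = [Sr²⁺]^3[PO₄³⁻]^2 = (3s)^3(6.98×10⁻²)^2
(3s)^3 = 3.01×10⁻²⁸ / (6.98×10⁻²)^2 = 6.18×10⁻²⁶
s = 1.32×10⁻⁹ M

1.32×10⁻⁹ M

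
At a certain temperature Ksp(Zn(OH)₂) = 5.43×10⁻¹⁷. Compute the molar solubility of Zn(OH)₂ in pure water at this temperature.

Zn(OH)₂(s) ⇌ Zn²⁺(aq) + 2 OH⁻(aq)
If s mol/L of Zn(OH)₂ dissolves, [Zn²⁺] = s and [OH⁻] = 2s.
Ksp = [Zn²⁺][OH⁻]^2 = s · (2s)^2 = 4s^3
4s^3 = 5.43×10⁻¹⁷  ⇒  s^3 = 1.36×10⁻¹⁷
s = (1.36×10⁻¹⁷)^(1/3) = 2.39×10⁻⁶ mol/L

2.39×10⁻⁶ M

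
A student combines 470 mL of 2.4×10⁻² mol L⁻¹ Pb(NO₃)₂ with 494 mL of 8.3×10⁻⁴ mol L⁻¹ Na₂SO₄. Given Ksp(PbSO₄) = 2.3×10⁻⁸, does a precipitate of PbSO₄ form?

Yes

The combined volume is 964 mL.
[Pb²⁺] = (2.4×10⁻²)(470)/964 = 1.2×10⁻² mol L⁻¹
[SO₄²⁻] = (8.3×10⁻⁴)(494)/964 = 4.3×10⁻⁴ mol L⁻¹
Q = [Pb²⁺][SO₄²⁻] = 5.0×10⁻⁶
Since Q (5.0×10⁻⁶) exceeds Ksp (2.3×10⁻⁸), PbSO₄ will precipitate.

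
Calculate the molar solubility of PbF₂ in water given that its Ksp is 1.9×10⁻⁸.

1.7×10⁻³ M

PbF₂(s) ⇌ Pb²⁺(aq) + 2 F⁻(aq)
With molar solubility s: [Pb²⁺] = s, [F⁻] = 2s.
Ksp = [Pb²⁺][F⁻]^2 = s · (2s)^2 = 4s^3
4s^3 = 1.9×10⁻⁸  ⇒  s^3 = 4.8×10⁻⁹
s = (4.8×10⁻⁹)^(1/3) = 1.7×10⁻³ M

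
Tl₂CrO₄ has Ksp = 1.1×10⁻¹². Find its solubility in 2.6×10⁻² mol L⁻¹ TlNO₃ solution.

Tl₂CrO₄(s) ⇌ 2 Tl⁺(aq) + CrO₄²⁻(aq)
Let s be the solubility of Tl₂CrO₄ here. The common ion gives [Tl⁺] ≈ 2.6×10⁻² mol L⁻¹, and [CrO₄²⁻] = s.
Ksp = [Tl⁺]^2[CrO₄²⁻] = (2.6×10⁻²)^2s
s = 1.1×10⁻¹² / (2.6×10⁻²)^2 = 1.6×10⁻⁹
s = 1.6×10⁻⁹ mol L⁻¹

1.6×10⁻⁹ M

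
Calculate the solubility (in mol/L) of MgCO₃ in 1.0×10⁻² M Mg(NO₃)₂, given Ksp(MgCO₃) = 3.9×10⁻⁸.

MgCO₃(s) ⇌ Mg²⁺(aq) + CO₃²⁻(aq)
With Mg²⁺ already at 1.0×10⁻² M and s small, take [Mg²⁺] ≈ 1.0×10⁻² M and [CO₃²⁻] = s.
Ksp = [Mg²⁺][CO₃²⁻] = (1.0×10⁻²)s
s = 3.9×10⁻⁸ / (1.0×10⁻²) = 3.9×10⁻⁶
s = 3.9×10⁻⁶ M

3.9×10⁻⁶ M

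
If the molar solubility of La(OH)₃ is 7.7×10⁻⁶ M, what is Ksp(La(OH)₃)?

Ksp = 9.5×10⁻²⁰

La(OH)₃(s) ⇌ La³⁺(aq) + 3 OH⁻(aq)
With molar solubility s: [La³⁺] = s, [OH⁻] = 3s.
Ksp = [La³⁺][OH⁻]^3 = s · (3s)^3 = 27s^4
Ksp = 27 × (7.7×10⁻⁶)^4 = 9.5×10⁻²⁰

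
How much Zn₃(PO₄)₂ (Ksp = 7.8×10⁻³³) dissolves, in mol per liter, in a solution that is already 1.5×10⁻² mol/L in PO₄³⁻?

1.1×10⁻¹⁰ M

Zn₃(PO₄)₂(s) ⇌ 3 Zn²⁺(aq) + 2 PO₄³⁻(aq)
PO₄³⁻ is already present at 1.5×10⁻² mol/L. If s mol/L of Zn₃(PO₄)₂ dissolves, [Zn²⁺] = 3s while [PO₄³⁻] ≈ 1.5×10⁻² mol/L.
Ksp = [Zn²⁺]^3[PO₄³⁻]^2 = (3s)^3(1.5×10⁻²)^2
(3s)^3 = 7.8×10⁻³³ / (1.5×10⁻²)^2 = 3.5×10⁻²⁹
s = 1.1×10⁻¹⁰ mol/L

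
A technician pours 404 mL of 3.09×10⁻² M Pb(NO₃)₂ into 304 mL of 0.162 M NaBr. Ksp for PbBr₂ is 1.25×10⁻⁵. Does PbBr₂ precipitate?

Yes

After mixing, V = 404 mL + 304 mL = 708 mL.
[Pb²⁺] = (3.09×10⁻²)(404)/708 = 1.76×10⁻² M
[Br⁻] = (0.162)(304)/708 = 6.96×10⁻² M
Q = [Pb²⁺][Br⁻]^2 = 8.53×10⁻⁵
Since Q (8.53×10⁻⁵) exceeds Ksp (1.25×10⁻⁵), PbBr₂ will precipitate.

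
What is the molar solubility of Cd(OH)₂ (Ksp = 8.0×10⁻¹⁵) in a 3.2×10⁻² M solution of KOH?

7.8×10⁻¹² M

Cd(OH)₂(s) ⇌ Cd²⁺(aq) + 2 OH⁻(aq)
With OH⁻ already at 3.2×10⁻² M and s small, take [OH⁻] ≈ 3.2×10⁻² M and [Cd²⁺] = s.
Ksp = [Cd²⁺][OH⁻]^2 = s(3.2×10⁻²)^2
s = 8.0×10⁻¹⁵ / (3.2×10⁻²)^2 = 7.8×10⁻¹²
s = 7.8×10⁻¹² M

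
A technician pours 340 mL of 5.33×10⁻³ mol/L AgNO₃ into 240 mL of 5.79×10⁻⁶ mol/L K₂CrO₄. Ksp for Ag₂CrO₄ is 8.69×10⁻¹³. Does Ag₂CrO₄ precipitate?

Yes

Total volume after mixing = 340 + 240 = 580 mL.
[Ag⁺] = (5.33×10⁻³)(340)/580 = 3.12×10⁻³ mol/L
[CrO₄²⁻] = (5.79×10⁻⁶)(240)/580 = 2.40×10⁻⁶ mol/L
Q = [Ag⁺]^2[CrO₄²⁻] = 2.34×10⁻¹¹
Because Q > Ksp (2.34×10⁻¹¹ vs 8.69×10⁻¹³), a precipitate of Ag₂CrO₄ forms.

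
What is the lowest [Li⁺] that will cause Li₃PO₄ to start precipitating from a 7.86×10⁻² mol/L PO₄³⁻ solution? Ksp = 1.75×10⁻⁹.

2.81×10⁻³ M

Precipitation begins when Q = Ksp.
Li₃PO₄(s) ⇌ 3 Li⁺(aq) + PO₄³⁻(aq)
Ksp = [Li⁺]^3[PO₄³⁻] = [Li⁺]^3(7.86×10⁻²)
[Li⁺]^3 = 1.75×10⁻⁹ / (7.86×10⁻²) = 2.23×10⁻⁸
[Li⁺] = 2.81×10⁻³ mol/L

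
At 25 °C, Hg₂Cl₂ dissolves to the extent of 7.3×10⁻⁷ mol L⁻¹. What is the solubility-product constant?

Ksp = 1.6×10⁻¹⁸

Hg₂Cl₂(s) ⇌ Hg₂²⁺(aq) + 2 Cl⁻(aq)
Let s be the molar solubility. Then [Hg₂²⁺] = s and [Cl⁻] = 2s.
Ksp = [Hg₂²⁺][Cl⁻]^2 = s · (2s)^2 = 4s^3
Ksp = 4 × (7.3×10⁻⁷)^3 = 1.6×10⁻¹⁸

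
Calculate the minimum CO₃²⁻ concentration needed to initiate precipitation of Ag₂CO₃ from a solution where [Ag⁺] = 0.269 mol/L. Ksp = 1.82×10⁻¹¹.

2.52×10⁻¹⁰ M

The threshold for precipitation is Q = Ksp.
Ag₂CO₃(s) ⇌ 2 Ag⁺(aq) + CO₃²⁻(aq)
Ksp = [Ag⁺]^2[CO₃²⁻] = [CO₃²⁻](0.269)^2
[CO₃²⁻] = 1.82×10⁻¹¹ / (0.269)^2 = 2.52×10⁻¹⁰
[CO₃²⁻] = 2.52×10⁻¹⁰ mol/L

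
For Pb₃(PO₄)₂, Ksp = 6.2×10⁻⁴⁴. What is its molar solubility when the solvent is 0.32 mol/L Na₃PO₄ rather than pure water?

2.8×10⁻¹⁵ M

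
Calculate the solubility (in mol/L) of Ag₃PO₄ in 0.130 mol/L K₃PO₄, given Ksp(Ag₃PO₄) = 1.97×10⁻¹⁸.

8.25×10⁻⁷ M

Ag₃PO₄(s) ⇌ 3 Ag⁺(aq) + PO₄³⁻(aq)
Let s be the solubility of Ag₃PO₄ here. The common ion gives [PO₄³⁻] ≈ 0.130 mol/L, and [Ag⁺] = 3s.
Ksp = [Ag⁺]^3[PO₄³⁻] = (3s)^3(0.130)
(3s)^3 = 1.97×10⁻¹⁸ / (0.130) = 1.52×10⁻¹⁷
s = 8.25×10⁻⁷ mol/L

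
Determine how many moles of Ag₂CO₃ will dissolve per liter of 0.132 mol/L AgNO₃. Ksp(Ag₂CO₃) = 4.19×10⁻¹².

2.40×10⁻¹⁰ M

Ag₂CO₃(s) ⇌ 2 Ag⁺(aq) + CO₃²⁻(aq)
The solution already contains Ag⁺ at 0.132 mol/L. Let s be the molar solubility of Ag₂CO₃.
[Ag⁺] ≈ 0.132 mol/L (common ion dominates); [CO₃²⁻] = s.
Ksp = [Ag⁺]^2[CO₃²⁻] = (0.132)^2s
s = 4.19×10⁻¹² / (0.132)^2 = 2.40×10⁻¹⁰
s = 2.40×10⁻¹⁰ mol/L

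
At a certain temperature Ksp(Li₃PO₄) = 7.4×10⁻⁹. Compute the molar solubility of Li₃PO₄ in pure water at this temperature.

Li₃PO₄(s) ⇌ 3 Li⁺(aq) + PO₄³⁻(aq)
If s mol/L of Li₃PO₄ dissolves, [Li⁺] = 3s and [PO₄³⁻] = s.
Ksp = [Li⁺]^3[PO₄³⁻] = (3s)^3 · s = 27s^4
27s^4 = 7.4×10⁻⁹  ⇒  s^4 = 2.7×10⁻¹⁰
Taking the 4th root, s = 4.1×10⁻³ mol L⁻¹.

4.1×10⁻³ M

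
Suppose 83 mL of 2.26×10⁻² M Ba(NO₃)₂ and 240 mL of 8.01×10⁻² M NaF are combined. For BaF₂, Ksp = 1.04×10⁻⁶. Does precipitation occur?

Total volume after mixing = 83 + 240 = 323 mL.
[Ba²⁺] = (2.26×10⁻²)(83)/323 = 5.81×10⁻³ M
[F⁻] = (8.01×10⁻²)(240)/323 = 5.95×10⁻² M
Q = [Ba²⁺][F⁻]^2 = 2.06×10⁻⁵
Because Q > Ksp (2.06×10⁻⁵ vs 1.04×10⁻⁶), a precipitate of BaF₂ forms.

Yes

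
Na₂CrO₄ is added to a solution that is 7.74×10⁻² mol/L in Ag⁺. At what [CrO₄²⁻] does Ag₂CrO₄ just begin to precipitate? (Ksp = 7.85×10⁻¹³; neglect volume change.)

1.31×10⁻¹⁰ M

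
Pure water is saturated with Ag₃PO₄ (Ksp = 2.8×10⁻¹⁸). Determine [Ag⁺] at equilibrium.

5.4×10⁻⁵ M

Ag₃PO₄(s) ⇌ 3 Ag⁺(aq) + PO₄³⁻(aq)
Call the molar solubility s, so that [Ag⁺] = 3s and [PO₄³⁻] = s.
Ksp = [Ag⁺]^3[PO₄³⁻] = (3s)^3 · s = 27s^4 = 2.8×10⁻¹⁸
s = 1.8×10⁻⁵ mol L⁻¹
[Ag⁺] = 3s = 5.4×10⁻⁵ mol L⁻¹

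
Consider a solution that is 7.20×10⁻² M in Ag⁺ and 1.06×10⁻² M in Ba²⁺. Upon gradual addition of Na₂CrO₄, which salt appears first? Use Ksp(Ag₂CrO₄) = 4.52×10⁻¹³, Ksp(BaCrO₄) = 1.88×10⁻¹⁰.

Ag₂CrO₄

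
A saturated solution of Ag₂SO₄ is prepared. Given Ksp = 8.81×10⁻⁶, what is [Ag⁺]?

Ag₂SO₄(s) ⇌ 2 Ag⁺(aq) + SO₄²⁻(aq)
For each mole of Ag₂SO₄ that dissolves per liter, [Ag⁺] = 2s and [SO₄²⁻] = s; let s denote this solubility.
Ksp = [Ag⁺]^2[SO₄²⁻] = (2s)^2 · s = 4s^3 = 8.81×10⁻⁶
s = 1.30×10⁻² mol L⁻¹
[Ag⁺] = 2s = 2.60×10⁻² mol L⁻¹

2.60×10⁻² M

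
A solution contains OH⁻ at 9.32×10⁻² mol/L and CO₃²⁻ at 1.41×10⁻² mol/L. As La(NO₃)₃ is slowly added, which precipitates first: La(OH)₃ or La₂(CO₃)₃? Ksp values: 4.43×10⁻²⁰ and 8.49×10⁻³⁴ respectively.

La(OH)₃

A salt starts to precipitate once the ion product Q reaches its Ksp.
For La(OH)₃: [La³⁺] = (Ksp/[OH⁻]^3) = 5.47×10⁻¹⁷ mol/L
For La₂(CO₃)₃: [La³⁺] = (Ksp/[CO₃²⁻]^3)^(1/2) = 1.74×10⁻¹⁴ mol/L
The smaller threshold [La³⁺] is reached first, so La(OH)₃ precipitates first.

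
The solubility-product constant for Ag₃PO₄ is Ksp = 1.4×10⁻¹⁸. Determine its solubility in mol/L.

1.5×10⁻⁵ M

Ag₃PO₄(s) ⇌ 3 Ag⁺(aq) + PO₄³⁻(aq)
With molar solubility s: [Ag⁺] = 3s, [PO₄³⁻] = s.
Ksp = [Ag⁺]^3[PO₄³⁻] = (3s)^3 · s = 27s^4
27s^4 = 1.4×10⁻¹⁸  ⇒  s^4 = 5.2×10⁻²⁰
Taking the 4th root, s = 1.5×10⁻⁵ M.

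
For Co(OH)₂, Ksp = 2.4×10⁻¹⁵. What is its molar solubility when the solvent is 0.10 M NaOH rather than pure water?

2.4×10⁻¹³ M

Co(OH)₂(s) ⇌ Co²⁺(aq) + 2 OH⁻(aq)
With OH⁻ already at 0.10 M and s small, take [OH⁻] ≈ 0.10 M and [Co²⁺] = s.
Ksp = [Co²⁺][OH⁻]^2 = s(0.10)^2
s = 2.4×10⁻¹⁵ / (0.10)^2 = 2.4×10⁻¹³
s = 2.4×10⁻¹³ M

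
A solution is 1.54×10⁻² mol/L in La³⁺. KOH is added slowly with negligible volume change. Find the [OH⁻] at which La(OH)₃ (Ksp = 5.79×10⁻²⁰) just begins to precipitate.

Precipitation begins when Q = Ksp.
La(OH)₃(s) ⇌ La³⁺(aq) + 3 OH⁻(aq)
Ksp = [La³⁺][OH⁻]^3 = [OH⁻]^3(1.54×10⁻²)
[OH⁻]^3 = 5.79×10⁻²⁰ / (1.54×10⁻²) = 3.76×10⁻¹⁸
[OH⁻] = 1.55×10⁻⁶ mol/L

1.55×10⁻⁶ M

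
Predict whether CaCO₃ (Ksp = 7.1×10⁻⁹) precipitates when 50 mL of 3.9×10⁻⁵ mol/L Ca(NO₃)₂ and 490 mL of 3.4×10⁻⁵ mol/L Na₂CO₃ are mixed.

After mixing, V = 50 mL + 490 mL = 540 mL.
[Ca²⁺] = (3.9×10⁻⁵)(50)/540 = 3.6×10⁻⁶ mol/L
[CO₃²⁻] = (3.4×10⁻⁵)(490)/540 = 3.1×10⁻⁵ mol/L
Q = [Ca²⁺][CO₃²⁻] = 1.1×10⁻¹⁰
Q = 1.1×10⁻¹⁰ < Ksp = 7.1×10⁻⁹, so the solution is unsaturated and no precipitate forms.

No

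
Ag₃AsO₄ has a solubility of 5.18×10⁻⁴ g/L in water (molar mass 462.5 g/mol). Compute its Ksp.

Molar solubility s = (5.18×10⁻⁴ g/L) / (462.5 g/mol) = 1.1200×10⁻⁶ mol/L
Ag₃AsO₄(s) ⇌ 3 Ag⁺(aq) + AsO₄³⁻(aq)
Call the molar solubility s, so that [Ag⁺] = 3s and [AsO₄³⁻] = s.
Ksp = [Ag⁺]^3[AsO₄³⁻] = (3s)^3 · s = 27s^4
Ksp = 27 × (1.1200×10⁻⁶)^4 = 4.25×10⁻²³

Ksp = 4.25×10⁻²³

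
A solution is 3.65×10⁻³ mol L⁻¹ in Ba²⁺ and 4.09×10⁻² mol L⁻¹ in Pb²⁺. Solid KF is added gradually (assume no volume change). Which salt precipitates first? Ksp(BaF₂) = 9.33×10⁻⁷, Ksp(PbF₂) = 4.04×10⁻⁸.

The threshold for precipitation is Q = Ksp.
For BaF₂: [F⁻] = (Ksp/[Ba²⁺])^(1/2) = 1.60×10⁻² mol L⁻¹
For PbF₂: [F⁻] = (Ksp/[Pb²⁺])^(1/2) = 9.94×10⁻⁴ mol L⁻¹
The smaller threshold [F⁻] is reached first, so PbF₂ precipitates first.

PbF₂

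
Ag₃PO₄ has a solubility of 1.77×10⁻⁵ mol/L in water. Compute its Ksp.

Ag₃PO₄(s) ⇌ 3 Ag⁺(aq) + PO₄³⁻(aq)
Let s be the molar solubility. Then [Ag⁺] = 3s and [PO₄³⁻] = s.
Ksp = [Ag⁺]^3[PO₄³⁻] = (3s)^3 · s = 27s^4
Ksp = 27 × (1.77×10⁻⁵)^4 = 2.65×10⁻¹⁸

Ksp = 2.65×10⁻¹⁸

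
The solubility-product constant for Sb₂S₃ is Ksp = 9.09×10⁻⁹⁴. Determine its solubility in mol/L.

9.66×10⁻²⁰ M

Sb₂S₃(s) ⇌ 2 Sb³⁺(aq) + 3 S²⁻(aq)
If s mol/L of Sb₂S₃ dissolves, [Sb³⁺] = 2s and [S²⁻] = 3s.
Ksp = [Sb³⁺]^2[S²⁻]^3 = (2s)^2 · (3s)^3 = 108s^5
108s^5 = 9.09×10⁻⁹⁴  ⇒  s^5 = 8.42×10⁻⁹⁶
Taking the 5th root, s = 9.66×10⁻²⁰ M.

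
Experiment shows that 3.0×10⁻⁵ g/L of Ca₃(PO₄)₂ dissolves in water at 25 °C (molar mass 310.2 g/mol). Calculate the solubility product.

Ksp = 9.1×10⁻³⁴

Molar solubility s = (3.0×10⁻⁵ g/L) / (310.2 g/mol) = 9.671×10⁻⁸ mol/L
Ca₃(PO₄)₂(s) ⇌ 3 Ca²⁺(aq) + 2 PO₄³⁻(aq)
Let s be the molar solubility. Then [Ca²⁺] = 3s and [PO₄³⁻] = 2s.
Ksp = [Ca²⁺]^3[PO₄³⁻]^2 = (3s)^3 · (2s)^2 = 108s^5
Ksp = 108 × (9.671×10⁻⁸)^5 = 9.1×10⁻³⁴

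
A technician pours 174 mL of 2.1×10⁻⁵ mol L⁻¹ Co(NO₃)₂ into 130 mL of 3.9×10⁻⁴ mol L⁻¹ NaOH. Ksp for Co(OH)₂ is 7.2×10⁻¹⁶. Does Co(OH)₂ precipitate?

Yes

The combined volume is 304 mL.
[Co²⁺] = (2.1×10⁻⁵)(174)/304 = 1.2×10⁻⁵ mol L⁻¹
[OH⁻] = (3.9×10⁻⁴)(130)/304 = 1.7×10⁻⁴ mol L⁻¹
Q = [Co²⁺][OH⁻]^2 = 3.3×10⁻¹³
Since Q (3.3×10⁻¹³) exceeds Ksp (7.2×10⁻¹⁶), Co(OH)₂ will precipitate.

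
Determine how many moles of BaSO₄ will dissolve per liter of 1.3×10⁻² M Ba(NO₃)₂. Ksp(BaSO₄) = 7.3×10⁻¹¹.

5.6×10⁻⁹ M

BaSO₄(s) ⇌ Ba²⁺(aq) + SO₄²⁻(aq)
Ba²⁺ is already present at 1.3×10⁻² M. If s mol/L of BaSO₄ dissolves, [SO₄²⁻] = s while [Ba²⁺] ≈ 1.3×10⁻² M.
Ksp = [Ba²⁺][SO₄²⁻] = (1.3×10⁻²)s
s = 7.3×10⁻¹¹ / (1.3×10⁻²) = 5.6×10⁻⁹
s = 5.6×10⁻⁹ M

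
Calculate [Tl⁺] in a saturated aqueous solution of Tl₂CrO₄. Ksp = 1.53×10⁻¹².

1.45×10⁻⁴ M

Tl₂CrO₄(s) ⇌ 2 Tl⁺(aq) + CrO₄²⁻(aq)
With molar solubility s: [Tl⁺] = 2s, [CrO₄²⁻] = s.
Ksp = [Tl⁺]^2[CrO₄²⁻] = (2s)^2 · s = 4s^3 = 1.53×10⁻¹²
s = 7.26×10⁻⁵ M
[Tl⁺] = 2s = 1.45×10⁻⁴ M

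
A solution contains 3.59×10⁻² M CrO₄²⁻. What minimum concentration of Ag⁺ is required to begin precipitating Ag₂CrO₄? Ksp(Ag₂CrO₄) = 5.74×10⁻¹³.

4.00×10⁻⁶ M

The threshold for precipitation is Q = Ksp.
Ag₂CrO₄(s) ⇌ 2 Ag⁺(aq) + CrO₄²⁻(aq)
Ksp = [Ag⁺]^2[CrO₄²⁻] = [Ag⁺]^2(3.59×10⁻²)
[Ag⁺]^2 = 5.74×10⁻¹³ / (3.59×10⁻²) = 1.60×10⁻¹¹
[Ag⁺] = 4.00×10⁻⁶ M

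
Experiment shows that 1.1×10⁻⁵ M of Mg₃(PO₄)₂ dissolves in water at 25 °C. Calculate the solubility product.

Mg₃(PO₄)₂(s) ⇌ 3 Mg²⁺(aq) + 2 PO₄³⁻(aq)
Let s be the molar solubility. Then [Mg²⁺] = 3s and [PO₄³⁻] = 2s.
Ksp = [Mg²⁺]^3[PO₄³⁻]^2 = (3s)^3 · (2s)^2 = 108s^5
Ksp = 108 × (1.1×10⁻⁵)^5 = 1.7×10⁻²³

Ksp = 1.7×10⁻²³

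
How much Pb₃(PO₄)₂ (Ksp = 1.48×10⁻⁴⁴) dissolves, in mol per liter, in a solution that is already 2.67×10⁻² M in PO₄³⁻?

Pb₃(PO₄)₂(s) ⇌ 3 Pb²⁺(aq) + 2 PO₄³⁻(aq)
Let s be the solubility of Pb₃(PO₄)₂ here. The common ion gives [PO₄³⁻] ≈ 2.67×10⁻² M, and [Pb²⁺] = 3s.
Ksp = [Pb²⁺]^3[PO₄³⁻]^2 = (3s)^3(2.67×10⁻²)^2
(3s)^3 = 1.48×10⁻⁴⁴ / (2.67×10⁻²)^2 = 2.08×10⁻⁴¹
s = 9.16×10⁻¹⁵ M

9.16×10⁻¹⁵ M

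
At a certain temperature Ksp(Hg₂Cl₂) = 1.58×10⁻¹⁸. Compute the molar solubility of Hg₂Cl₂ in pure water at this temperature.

Hg₂Cl₂(s) ⇌ Hg₂²⁺(aq) + 2 Cl⁻(aq)
If s mol/L of Hg₂Cl₂ dissolves, [Hg₂²⁺] = s and [Cl⁻] = 2s.
Ksp = [Hg₂²⁺][Cl⁻]^2 = s · (2s)^2 = 4s^3
4s^3 = 1.58×10⁻¹⁸  ⇒  s^3 = 3.95×10⁻¹⁹
s = (3.95×10⁻¹⁹)^(1/3) = 7.34×10⁻⁷ M

7.34×10⁻⁷ M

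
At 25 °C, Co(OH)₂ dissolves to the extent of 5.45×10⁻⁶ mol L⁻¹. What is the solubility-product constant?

Co(OH)₂(s) ⇌ Co²⁺(aq) + 2 OH⁻(aq)
Let s be the molar solubility. Then [Co²⁺] = s and [OH⁻] = 2s.
Ksp = [Co²⁺][OH⁻]^2 = s · (2s)^2 = 4s^3
Ksp = 4 × (5.45×10⁻⁶)^3 = 6.48×10⁻¹⁶

Ksp = 6.48×10⁻¹⁶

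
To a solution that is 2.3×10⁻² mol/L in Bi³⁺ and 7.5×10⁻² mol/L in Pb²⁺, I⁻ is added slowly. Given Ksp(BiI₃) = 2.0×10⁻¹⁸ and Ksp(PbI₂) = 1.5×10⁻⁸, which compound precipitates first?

BiI₃

Each salt precipitates once Q = Ksp for that salt.
For BiI₃: [I⁻] = (Ksp/[Bi³⁺])^(1/3) = 4.4×10⁻⁶ mol/L
For PbI₂: [I⁻] = (Ksp/[Pb²⁺])^(1/2) = 4.5×10⁻⁴ mol/L
The smaller threshold [I⁻] is reached first, so BiI₃ precipitates first.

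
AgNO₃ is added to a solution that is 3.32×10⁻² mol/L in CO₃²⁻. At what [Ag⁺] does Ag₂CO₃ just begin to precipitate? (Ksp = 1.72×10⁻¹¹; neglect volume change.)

A salt starts to precipitate once the ion product Q reaches its Ksp.
Ag₂CO₃(s) ⇌ 2 Ag⁺(aq) + CO₃²⁻(aq)
Ksp = [Ag⁺]^2[CO₃²⁻] = [Ag⁺]^2(3.32×10⁻²)
[Ag⁺]^2 = 1.72×10⁻¹¹ / (3.32×10⁻²) = 5.18×10⁻¹⁰
[Ag⁺] = 2.28×10⁻⁵ mol/L

2.28×10⁻⁵ M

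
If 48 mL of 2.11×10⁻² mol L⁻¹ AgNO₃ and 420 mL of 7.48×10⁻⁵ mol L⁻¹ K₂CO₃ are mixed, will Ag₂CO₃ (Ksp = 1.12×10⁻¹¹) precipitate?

Yes

The combined volume is 468 mL.
[Ag⁺] = (2.11×10⁻²)(48)/468 = 2.16×10⁻³ mol L⁻¹
[CO₃²⁻] = (7.48×10⁻⁵)(420)/468 = 6.71×10⁻⁵ mol L⁻¹
Q = [Ag⁺]^2[CO₃²⁻] = 3.14×10⁻¹⁰
Because Q > Ksp (3.14×10⁻¹⁰ vs 1.12×10⁻¹¹), a precipitate of Ag₂CO₃ forms.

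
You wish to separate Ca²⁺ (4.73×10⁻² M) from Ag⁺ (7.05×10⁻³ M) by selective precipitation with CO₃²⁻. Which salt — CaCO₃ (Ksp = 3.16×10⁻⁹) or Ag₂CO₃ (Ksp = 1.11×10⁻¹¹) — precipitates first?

The threshold for precipitation is Q = Ksp.
For CaCO₃: [CO₃²⁻] = (Ksp/[Ca²⁺]) = 6.68×10⁻⁸ M
For Ag₂CO₃: [CO₃²⁻] = (Ksp/[Ag⁺]^2) = 2.23×10⁻⁷ M
CaCO₃ requires the lower [CO₃²⁻], so it precipitates first.

CaCO₃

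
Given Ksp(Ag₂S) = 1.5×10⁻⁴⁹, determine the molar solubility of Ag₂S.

Ag₂S(s) ⇌ 2 Ag⁺(aq) + S²⁻(aq)
Let s be the molar solubility. Then [Ag⁺] = 2s and [S²⁻] = s.
Ksp = [Ag⁺]^2[S²⁻] = (2s)^2 · s = 4s^3
4s^3 = 1.5×10⁻⁴⁹  ⇒  s^3 = 3.8×10⁻⁵⁰
Taking the 3rd root, s = 3.3×10⁻¹⁷ M.

3.3×10⁻¹⁷ M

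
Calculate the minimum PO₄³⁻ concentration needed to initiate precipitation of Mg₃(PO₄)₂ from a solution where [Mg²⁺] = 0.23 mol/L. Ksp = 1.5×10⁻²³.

Each salt precipitates once Q = Ksp for that salt.
Mg₃(PO₄)₂(s) ⇌ 3 Mg²⁺(aq) + 2 PO₄³⁻(aq)
Ksp = [Mg²⁺]^3[PO₄³⁻]^2 = [PO₄³⁻]^2(0.23)^3
[PO₄³⁻]^2 = 1.5×10⁻²³ / (0.23)^3 = 1.2×10⁻²¹
[PO₄³⁻] = 3.5×10⁻¹¹ mol/L

3.5×10⁻¹¹ M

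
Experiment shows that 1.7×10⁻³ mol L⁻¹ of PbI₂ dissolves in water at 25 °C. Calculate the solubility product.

Ksp = 2.0×10⁻⁸

PbI₂(s) ⇌ Pb²⁺(aq) + 2 I⁻(aq)
With molar solubility s: [Pb²⁺] = s, [I⁻] = 2s.
Ksp = [Pb²⁺][I⁻]^2 = s · (2s)^2 = 4s^3
Ksp = 4 × (1.7×10⁻³)^3 = 2.0×10⁻⁸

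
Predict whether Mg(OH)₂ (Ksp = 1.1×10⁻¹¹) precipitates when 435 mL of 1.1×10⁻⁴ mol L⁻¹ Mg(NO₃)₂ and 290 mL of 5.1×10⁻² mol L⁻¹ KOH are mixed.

After mixing, V = 435 mL + 290 mL = 725 mL.
[Mg²⁺] = (1.1×10⁻⁴)(435)/725 = 6.6×10⁻⁵ mol L⁻¹
[OH⁻] = (5.1×10⁻²)(290)/725 = 2.0×10⁻² mol L⁻¹
Q = [Mg²⁺][OH⁻]^2 = 2.7×10⁻⁸
Q = 2.7×10⁻⁸ > Ksp = 1.1×10⁻¹¹, so the solution is supersaturated and Mg(OH)₂ precipitates.

Yes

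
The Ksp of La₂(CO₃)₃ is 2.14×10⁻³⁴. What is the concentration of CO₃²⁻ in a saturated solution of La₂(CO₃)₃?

2.17×10⁻⁷ M

La₂(CO₃)₃(s) ⇌ 2 La³⁺(aq) + 3 CO₃²⁻(aq)
For each mole of La₂(CO₃)₃ that dissolves per liter, [La³⁺] = 2s and [CO₃²⁻] = 3s; let s denote this solubility.
Ksp = [La³⁺]^2[CO₃²⁻]^3 = (2s)^2 · (3s)^3 = 108s^5 = 2.14×10⁻³⁴
s = 7.23×10⁻⁸ mol L⁻¹
[CO₃²⁻] = 3s = 2.17×10⁻⁷ mol L⁻¹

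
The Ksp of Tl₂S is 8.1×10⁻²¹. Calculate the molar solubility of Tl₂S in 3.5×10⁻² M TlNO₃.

Tl₂S(s) ⇌ 2 Tl⁺(aq) + S²⁻(aq)
With Tl⁺ already at 3.5×10⁻² M and s small, take [Tl⁺] ≈ 3.5×10⁻² M and [S²⁻] = s.
Ksp = [Tl⁺]^2[S²⁻] = (3.5×10⁻²)^2s
s = 8.1×10⁻²¹ / (3.5×10⁻²)^2 = 6.6×10⁻¹⁸
s = 6.6×10⁻¹⁸ M

6.6×10⁻¹⁸ M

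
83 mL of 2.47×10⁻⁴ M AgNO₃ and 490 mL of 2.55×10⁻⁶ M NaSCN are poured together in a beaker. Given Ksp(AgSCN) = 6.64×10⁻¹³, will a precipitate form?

Yes

After mixing, V = 83 mL + 490 mL = 573 mL.
[Ag⁺] = (2.47×10⁻⁴)(83)/573 = 3.58×10⁻⁵ M
[SCN⁻] = (2.55×10⁻⁶)(490)/573 = 2.18×10⁻⁶ M
Q = [Ag⁺][SCN⁻] = 7.80×10⁻¹¹
Because Q > Ksp (7.80×10⁻¹¹ vs 6.64×10⁻¹³), a precipitate of AgSCN forms.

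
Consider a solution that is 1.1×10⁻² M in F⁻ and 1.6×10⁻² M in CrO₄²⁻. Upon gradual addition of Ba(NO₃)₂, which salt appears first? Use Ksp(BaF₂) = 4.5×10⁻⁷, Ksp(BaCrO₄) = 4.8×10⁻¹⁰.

Precipitation of each salt begins when its ion product equals Ksp.
For BaF₂: [Ba²⁺] = (Ksp/[F⁻]^2) = 3.7×10⁻³ M
For BaCrO₄: [Ba²⁺] = (Ksp/[CrO₄²⁻]) = 3.0×10⁻⁸ M
The smaller threshold [Ba²⁺] is reached first, so BaCrO₄ precipitates first.

BaCrO₄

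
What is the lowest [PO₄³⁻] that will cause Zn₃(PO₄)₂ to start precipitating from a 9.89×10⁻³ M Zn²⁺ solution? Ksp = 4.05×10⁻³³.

Precipitation of each salt begins when its ion product equals Ksp.
Zn₃(PO₄)₂(s) ⇌ 3 Zn²⁺(aq) + 2 PO₄³⁻(aq)
Ksp = [Zn²⁺]^3[PO₄³⁻]^2 = [PO₄³⁻]^2(9.89×10⁻³)^3
[PO₄³⁻]^2 = 4.05×10⁻³³ / (9.89×10⁻³)^3 = 4.19×10⁻²⁷
[PO₄³⁻] = 6.47×10⁻¹⁴ M

6.47×10⁻¹⁴ M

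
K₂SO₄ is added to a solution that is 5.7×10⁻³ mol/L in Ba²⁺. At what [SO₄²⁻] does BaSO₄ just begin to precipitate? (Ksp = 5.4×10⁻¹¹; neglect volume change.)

The threshold for precipitation is Q = Ksp.
BaSO₄(s) ⇌ Ba²⁺(aq) + SO₄²⁻(aq)
Ksp = [Ba²⁺][SO₄²⁻] = [SO₄²⁻](5.7×10⁻³)
[SO₄²⁻] = 5.4×10⁻¹¹ / (5.7×10⁻³) = 9.5×10⁻⁹
[SO₄²⁻] = 9.5×10⁻⁹ mol/L

9.5×10⁻⁹ M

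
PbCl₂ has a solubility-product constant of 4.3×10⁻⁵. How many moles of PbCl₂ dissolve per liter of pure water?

2.2×10⁻² M

PbCl₂(s) ⇌ Pb²⁺(aq) + 2 Cl⁻(aq)
If s mol/L of PbCl₂ dissolves, [Pb²⁺] = s and [Cl⁻] = 2s.
Ksp = [Pb²⁺][Cl⁻]^2 = s · (2s)^2 = 4s^3
4s^3 = 4.3×10⁻⁵  ⇒  s^3 = 1.1×10⁻⁵
Taking the 3rd root, s = 2.2×10⁻² mol/L.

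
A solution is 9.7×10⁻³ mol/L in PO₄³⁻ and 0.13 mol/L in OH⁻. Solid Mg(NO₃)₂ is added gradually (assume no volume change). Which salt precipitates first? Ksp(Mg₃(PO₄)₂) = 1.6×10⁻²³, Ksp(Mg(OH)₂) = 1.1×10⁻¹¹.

Mg(OH)₂

Precipitation begins when Q = Ksp.
For Mg₃(PO₄)₂: [Mg²⁺] = (Ksp/[PO₄³⁻]^2)^(1/3) = 5.5×10⁻⁷ mol/L
For Mg(OH)₂: [Mg²⁺] = (Ksp/[OH⁻]^2) = 6.5×10⁻¹⁰ mol/L
Since Mg(OH)₂ needs less Mg²⁺ to reach saturation, it precipitates first.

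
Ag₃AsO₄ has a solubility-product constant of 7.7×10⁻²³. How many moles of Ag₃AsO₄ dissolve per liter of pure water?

1.3×10⁻⁶ M

Ag₃AsO₄(s) ⇌ 3 Ag⁺(aq) + AsO₄³⁻(aq)
Call the molar solubility s, so that [Ag⁺] = 3s and [AsO₄³⁻] = s.
Ksp = [Ag⁺]^3[AsO₄³⁻] = (3s)^3 · s = 27s^4
27s^4 = 7.7×10⁻²³  ⇒  s^4 = 2.9×10⁻²⁴
s = (2.9×10⁻²⁴)^(1/4) = 1.3×10⁻⁶ mol/L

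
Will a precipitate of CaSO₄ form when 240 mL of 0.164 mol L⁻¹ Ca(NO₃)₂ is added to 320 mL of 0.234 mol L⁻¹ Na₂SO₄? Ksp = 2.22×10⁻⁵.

Yes

Total volume after mixing = 240 + 320 = 560 mL.
[Ca²⁺] = (0.164)(240)/560 = 7.03×10⁻² mol L⁻¹
[SO₄²⁻] = (0.234)(320)/560 = 0.134 mol L⁻¹
Q = [Ca²⁺][SO₄²⁻] = 9.40×10⁻³
Since Q (9.40×10⁻³) exceeds Ksp (2.22×10⁻⁵), CaSO₄ will precipitate.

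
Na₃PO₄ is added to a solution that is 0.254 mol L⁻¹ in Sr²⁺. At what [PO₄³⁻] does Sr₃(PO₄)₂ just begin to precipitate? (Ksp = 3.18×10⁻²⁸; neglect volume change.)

1.39×10⁻¹³ M

The threshold for precipitation is Q = Ksp.
Sr₃(PO₄)₂(s) ⇌ 3 Sr²⁺(aq) + 2 PO₄³⁻(aq)
Ksp = [Sr²⁺]^3[PO₄³⁻]^2 = [PO₄³⁻]^2(0.254)^3
[PO₄³⁻]^2 = 3.18×10⁻²⁸ / (0.254)^3 = 1.94×10⁻²⁶
[PO₄³⁻] = 1.39×10⁻¹³ mol L⁻¹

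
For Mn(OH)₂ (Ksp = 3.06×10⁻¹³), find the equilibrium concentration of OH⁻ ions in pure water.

8.49×10⁻⁵ M

Mn(OH)₂(s) ⇌ Mn²⁺(aq) + 2 OH⁻(aq)
With molar solubility s: [Mn²⁺] = s, [OH⁻] = 2s.
Ksp = [Mn²⁺][OH⁻]^2 = s · (2s)^2 = 4s^3 = 3.06×10⁻¹³
s = 4.25×10⁻⁵ mol L⁻¹
[OH⁻] = 2s = 8.49×10⁻⁵ mol L⁻¹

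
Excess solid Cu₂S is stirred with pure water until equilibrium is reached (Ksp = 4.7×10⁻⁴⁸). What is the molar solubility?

Cu₂S(s) ⇌ 2 Cu⁺(aq) + S²⁻(aq)
For each mole of Cu₂S that dissolves per liter, [Cu⁺] = 2s and [S²⁻] = s; let s denote this solubility.
Ksp = [Cu⁺]^2[S²⁻] = (2s)^2 · s = 4s^3
4s^3 = 4.7×10⁻⁴⁸  ⇒  s^3 = 1.2×10⁻⁴⁸
s = (1.2×10⁻⁴⁸)^(1/3) = 1.1×10⁻¹⁶ M

1.1×10⁻¹⁶ M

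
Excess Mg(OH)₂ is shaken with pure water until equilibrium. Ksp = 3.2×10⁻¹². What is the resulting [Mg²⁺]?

Mg(OH)₂(s) ⇌ Mg²⁺(aq) + 2 OH⁻(aq)
If s mol/L of Mg(OH)₂ dissolves, [Mg²⁺] = s and [OH⁻] = 2s.
Ksp = [Mg²⁺][OH⁻]^2 = s · (2s)^2 = 4s^3 = 3.2×10⁻¹²
s = 9.3×10⁻⁵ mol L⁻¹
[Mg²⁺] = s = 9.3×10⁻⁵ mol L⁻¹

9.3×10⁻⁵ M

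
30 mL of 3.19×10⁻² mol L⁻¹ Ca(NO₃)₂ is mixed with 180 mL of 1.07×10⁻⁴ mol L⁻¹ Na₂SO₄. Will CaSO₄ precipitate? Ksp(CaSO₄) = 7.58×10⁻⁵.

After mixing, V = 30 mL + 180 mL = 210 mL.
[Ca²⁺] = (3.19×10⁻²)(30)/210 = 4.56×10⁻³ mol L⁻¹
[SO₄²⁻] = (1.07×10⁻⁴)(180)/210 = 9.17×10⁻⁵ mol L⁻¹
Q = [Ca²⁺][SO₄²⁻] = 4.18×10⁻⁷
Q = 4.18×10⁻⁷ < Ksp = 7.58×10⁻⁵, so the solution is unsaturated and no precipitate forms.

No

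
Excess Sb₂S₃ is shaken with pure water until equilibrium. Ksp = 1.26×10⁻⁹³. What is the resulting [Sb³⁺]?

Sb₂S₃(s) ⇌ 2 Sb³⁺(aq) + 3 S²⁻(aq)
For each mole of Sb₂S₃ that dissolves per liter, [Sb³⁺] = 2s and [S²⁻] = 3s; let s denote this solubility.
Ksp = [Sb³⁺]^2[S²⁻]^3 = (2s)^2 · (3s)^3 = 108s^5 = 1.26×10⁻⁹³
s = 1.03×10⁻¹⁹ mol L⁻¹
[Sb³⁺] = 2s = 2.06×10⁻¹⁹ mol L⁻¹

2.06×10⁻¹⁹ M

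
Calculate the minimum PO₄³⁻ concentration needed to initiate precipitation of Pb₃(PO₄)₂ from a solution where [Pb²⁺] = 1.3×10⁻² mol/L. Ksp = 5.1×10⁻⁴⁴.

The threshold for precipitation is Q = Ksp.
Pb₃(PO₄)₂(s) ⇌ 3 Pb²⁺(aq) + 2 PO₄³⁻(aq)
Ksp = [Pb²⁺]^3[PO₄³⁻]^2 = [PO₄³⁻]^2(1.3×10⁻²)^3
[PO₄³⁻]^2 = 5.1×10⁻⁴⁴ / (1.3×10⁻²)^3 = 2.3×10⁻³⁸
[PO₄³⁻] = 1.5×10⁻¹⁹ mol/L

1.5×10⁻¹⁹ M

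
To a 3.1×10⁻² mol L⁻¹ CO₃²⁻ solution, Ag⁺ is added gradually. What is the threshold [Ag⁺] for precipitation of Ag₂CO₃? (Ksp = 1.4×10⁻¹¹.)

2.1×10⁻⁵ M

The threshold for precipitation is Q = Ksp.
Ag₂CO₃(s) ⇌ 2 Ag⁺(aq) + CO₃²⁻(aq)
Ksp = [Ag⁺]^2[CO₃²⁻] = [Ag⁺]^2(3.1×10⁻²)
[Ag⁺]^2 = 1.4×10⁻¹¹ / (3.1×10⁻²) = 4.5×10⁻¹⁰
[Ag⁺] = 2.1×10⁻⁵ mol L⁻¹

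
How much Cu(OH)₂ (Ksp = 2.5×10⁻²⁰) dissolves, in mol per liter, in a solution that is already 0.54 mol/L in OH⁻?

Cu(OH)₂(s) ⇌ Cu²⁺(aq) + 2 OH⁻(aq)
OH⁻ is already present at 0.54 mol/L. If s mol/L of Cu(OH)₂ dissolves, [Cu²⁺] = s while [OH⁻] ≈ 0.54 mol/L.
Ksp = [Cu²⁺][OH⁻]^2 = s(0.54)^2
s = 2.5×10⁻²⁰ / (0.54)^2 = 8.6×10⁻²⁰
s = 8.6×10⁻²⁰ mol/L

8.6×10⁻²⁰ M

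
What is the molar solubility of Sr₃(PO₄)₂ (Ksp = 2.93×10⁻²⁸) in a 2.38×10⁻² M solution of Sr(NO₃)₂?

Sr₃(PO₄)₂(s) ⇌ 3 Sr²⁺(aq) + 2 PO₄³⁻(aq)
Let s be the solubility of Sr₃(PO₄)₂ here. The common ion gives [Sr²⁺] ≈ 2.38×10⁻² M, and [PO₄³⁻] = 2s.
Ksp = [Sr²⁺]^3[PO₄³⁻]^2 = (2.38×10⁻²)^3(2s)^2
(2s)^2 = 2.93×10⁻²⁸ / (2.38×10⁻²)^3 = 2.17×10⁻²³
s = 2.33×10⁻¹² M

2.33×10⁻¹² M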